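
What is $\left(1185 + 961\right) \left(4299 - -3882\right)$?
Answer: $17556426$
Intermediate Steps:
$\left(1185 + 961\right) \left(4299 - -3882\right) = 2146 \left(4299 + 3882\right) = 2146 \cdot 8181 = 17556426$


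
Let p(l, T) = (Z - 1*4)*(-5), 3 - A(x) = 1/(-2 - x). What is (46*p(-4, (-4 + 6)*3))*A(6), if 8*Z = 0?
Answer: 2875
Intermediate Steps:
Z = 0 (Z = (1/8)*0 = 0)
A(x) = 3 - 1/(-2 - x)
p(l, T) = 20 (p(l, T) = (0 - 1*4)*(-5) = (0 - 4)*(-5) = -4*(-5) = 20)
(46*p(-4, (-4 + 6)*3))*A(6) = (46*20)*((7 + 3*6)/(2 + 6)) = 920*((7 + 18)/8) = 920*((1/8)*25) = 920*(25/8) = 2875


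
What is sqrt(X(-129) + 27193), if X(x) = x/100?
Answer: sqrt(2719171)/10 ≈ 164.90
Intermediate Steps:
X(x) = x/100 (X(x) = x*(1/100) = x/100)
sqrt(X(-129) + 27193) = sqrt((1/100)*(-129) + 27193) = sqrt(-129/100 + 27193) = sqrt(2719171/100) = sqrt(2719171)/10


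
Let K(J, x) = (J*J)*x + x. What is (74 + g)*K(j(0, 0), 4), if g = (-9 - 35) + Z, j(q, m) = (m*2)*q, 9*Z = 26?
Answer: 1184/9 ≈ 131.56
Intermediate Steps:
Z = 26/9 (Z = (⅑)*26 = 26/9 ≈ 2.8889)
j(q, m) = 2*m*q (j(q, m) = (2*m)*q = 2*m*q)
g = -370/9 (g = (-9 - 35) + 26/9 = -44 + 26/9 = -370/9 ≈ -41.111)
K(J, x) = x + x*J² (K(J, x) = J²*x + x = x*J² + x = x + x*J²)
(74 + g)*K(j(0, 0), 4) = (74 - 370/9)*(4*(1 + (2*0*0)²)) = 296*(4*(1 + 0²))/9 = 296*(4*(1 + 0))/9 = 296*(4*1)/9 = (296/9)*4 = 1184/9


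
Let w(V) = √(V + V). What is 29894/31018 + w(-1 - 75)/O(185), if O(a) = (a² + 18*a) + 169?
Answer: 14947/15509 + I*√38/18862 ≈ 0.96376 + 0.00032682*I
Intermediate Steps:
O(a) = 169 + a² + 18*a
w(V) = √2*√V (w(V) = √(2*V) = √2*√V)
29894/31018 + w(-1 - 75)/O(185) = 29894/31018 + (√2*√(-1 - 75))/(169 + 185² + 18*185) = 29894*(1/31018) + (√2*√(-76))/(169 + 34225 + 3330) = 14947/15509 + (√2*(2*I*√19))/37724 = 14947/15509 + (2*I*√38)*(1/37724) = 14947/15509 + I*√38/18862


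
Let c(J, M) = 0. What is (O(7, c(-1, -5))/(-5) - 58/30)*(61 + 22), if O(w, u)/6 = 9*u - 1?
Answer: -913/15 ≈ -60.867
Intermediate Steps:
O(w, u) = -6 + 54*u (O(w, u) = 6*(9*u - 1) = 6*(-1 + 9*u) = -6 + 54*u)
(O(7, c(-1, -5))/(-5) - 58/30)*(61 + 22) = ((-6 + 54*0)/(-5) - 58/30)*(61 + 22) = ((-6 + 0)*(-⅕) - 58*1/30)*83 = (-6*(-⅕) - 29/15)*83 = (6/5 - 29/15)*83 = -11/15*83 = -913/15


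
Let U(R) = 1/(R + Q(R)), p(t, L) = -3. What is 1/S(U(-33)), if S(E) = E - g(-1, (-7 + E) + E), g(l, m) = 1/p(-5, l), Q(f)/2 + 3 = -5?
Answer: 147/46 ≈ 3.1957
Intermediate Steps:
Q(f) = -16 (Q(f) = -6 + 2*(-5) = -6 - 10 = -16)
g(l, m) = -⅓ (g(l, m) = 1/(-3) = -⅓)
U(R) = 1/(-16 + R) (U(R) = 1/(R - 16) = 1/(-16 + R))
S(E) = ⅓ + E (S(E) = E - 1*(-⅓) = E + ⅓ = ⅓ + E)
1/S(U(-33)) = 1/(⅓ + 1/(-16 - 33)) = 1/(⅓ + 1/(-49)) = 1/(⅓ - 1/49) = 1/(46/147) = 147/46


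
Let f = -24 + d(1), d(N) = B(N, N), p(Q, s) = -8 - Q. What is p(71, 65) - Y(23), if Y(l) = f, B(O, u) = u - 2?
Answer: -54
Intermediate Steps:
B(O, u) = -2 + u
d(N) = -2 + N
f = -25 (f = -24 + (-2 + 1) = -24 - 1 = -25)
Y(l) = -25
p(71, 65) - Y(23) = (-8 - 1*71) - 1*(-25) = (-8 - 71) + 25 = -79 + 25 = -54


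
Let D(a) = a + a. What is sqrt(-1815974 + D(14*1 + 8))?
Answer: 3*I*sqrt(201770) ≈ 1347.6*I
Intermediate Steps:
D(a) = 2*a
sqrt(-1815974 + D(14*1 + 8)) = sqrt(-1815974 + 2*(14*1 + 8)) = sqrt(-1815974 + 2*(14 + 8)) = sqrt(-1815974 + 2*22) = sqrt(-1815974 + 44) = sqrt(-1815930) = 3*I*sqrt(201770)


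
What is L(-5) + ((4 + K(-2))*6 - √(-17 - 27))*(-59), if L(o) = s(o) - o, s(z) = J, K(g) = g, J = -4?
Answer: -707 + 118*I*√11 ≈ -707.0 + 391.36*I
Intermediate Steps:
s(z) = -4
L(o) = -4 - o
L(-5) + ((4 + K(-2))*6 - √(-17 - 27))*(-59) = (-4 - 1*(-5)) + ((4 - 2)*6 - √(-17 - 27))*(-59) = (-4 + 5) + (2*6 - √(-44))*(-59) = 1 + (12 - 2*I*√11)*(-59) = 1 + (-708 + 118*I*√11) = -707 + 118*I*√11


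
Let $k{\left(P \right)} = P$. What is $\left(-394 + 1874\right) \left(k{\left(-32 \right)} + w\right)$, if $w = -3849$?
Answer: $-5743880$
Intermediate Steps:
$\left(-394 + 1874\right) \left(k{\left(-32 \right)} + w\right) = \left(-394 + 1874\right) \left(-32 - 3849\right) = 1480 \left(-3881\right) = -5743880$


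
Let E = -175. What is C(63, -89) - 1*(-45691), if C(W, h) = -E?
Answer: 45866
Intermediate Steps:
C(W, h) = 175 (C(W, h) = -1*(-175) = 175)
C(63, -89) - 1*(-45691) = 175 - 1*(-45691) = 175 + 45691 = 45866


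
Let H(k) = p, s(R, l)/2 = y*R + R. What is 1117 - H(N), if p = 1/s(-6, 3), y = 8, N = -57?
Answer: 120637/108 ≈ 1117.0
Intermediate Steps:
s(R, l) = 18*R (s(R, l) = 2*(8*R + R) = 2*(9*R) = 18*R)
p = -1/108 (p = 1/(18*(-6)) = 1/(-108) = -1/108 ≈ -0.0092593)
H(k) = -1/108
1117 - H(N) = 1117 - 1*(-1/108) = 1117 + 1/108 = 120637/108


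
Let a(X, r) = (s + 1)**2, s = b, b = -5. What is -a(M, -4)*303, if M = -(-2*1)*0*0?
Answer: -4848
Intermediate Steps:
M = 0 (M = -(-2)*0*0 = -1*0*0 = 0*0 = 0)
s = -5
a(X, r) = 16 (a(X, r) = (-5 + 1)**2 = (-4)**2 = 16)
-a(M, -4)*303 = -1*16*303 = -16*303 = -4848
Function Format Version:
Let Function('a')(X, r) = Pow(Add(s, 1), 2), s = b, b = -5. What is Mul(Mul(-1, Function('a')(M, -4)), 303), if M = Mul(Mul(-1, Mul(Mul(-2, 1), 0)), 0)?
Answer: -4848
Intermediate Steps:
M = 0 (M = Mul(Mul(-1, Mul(-2, 0)), 0) = Mul(Mul(-1, 0), 0) = Mul(0, 0) = 0)
s = -5
Function('a')(X, r) = 16 (Function('a')(X, r) = Pow(Add(-5, 1), 2) = Pow(-4, 2) = 16)
Mul(Mul(-1, Function('a')(M, -4)), 303) = Mul(Mul(-1, 16), 303) = Mul(-16, 303) = -4848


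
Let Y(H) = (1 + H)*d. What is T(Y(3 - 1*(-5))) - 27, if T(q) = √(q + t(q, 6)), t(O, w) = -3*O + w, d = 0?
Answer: -27 + √6 ≈ -24.551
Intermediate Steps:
t(O, w) = w - 3*O
Y(H) = 0 (Y(H) = (1 + H)*0 = 0)
T(q) = √(6 - 2*q) (T(q) = √(q + (6 - 3*q)) = √(6 - 2*q))
T(Y(3 - 1*(-5))) - 27 = √(6 - 2*0) - 27 = √(6 + 0) - 27 = √6 - 27 = -27 + √6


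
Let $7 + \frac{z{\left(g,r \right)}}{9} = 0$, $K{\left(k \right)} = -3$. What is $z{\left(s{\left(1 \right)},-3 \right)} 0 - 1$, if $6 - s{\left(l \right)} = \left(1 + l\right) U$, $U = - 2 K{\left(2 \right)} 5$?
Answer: $-1$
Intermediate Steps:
$U = 30$ ($U = \left(-2\right) \left(-3\right) 5 = 6 \cdot 5 = 30$)
$s{\left(l \right)} = -24 - 30 l$ ($s{\left(l \right)} = 6 - \left(1 + l\right) 30 = 6 - \left(30 + 30 l\right) = -24 - 30 l$)
$z{\left(g,r \right)} = -63$ ($z{\left(g,r \right)} = -63 + 9 \cdot 0 = -63 + 0 = -63$)
$z{\left(s{\left(1 \right)},-3 \right)} 0 - 1 = \left(-63\right) 0 - 1 = 0 - 1 = -1$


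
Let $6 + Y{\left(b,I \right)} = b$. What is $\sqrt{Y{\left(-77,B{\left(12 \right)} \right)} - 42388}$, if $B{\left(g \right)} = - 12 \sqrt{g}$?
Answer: $33 i \sqrt{39} \approx 206.08 i$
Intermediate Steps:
$Y{\left(b,I \right)} = -6 + b$
$\sqrt{Y{\left(-77,B{\left(12 \right)} \right)} - 42388} = \sqrt{\left(-6 - 77\right) - 42388} = \sqrt{-83 - 42388} = \sqrt{-42471} = 33 i \sqrt{39}$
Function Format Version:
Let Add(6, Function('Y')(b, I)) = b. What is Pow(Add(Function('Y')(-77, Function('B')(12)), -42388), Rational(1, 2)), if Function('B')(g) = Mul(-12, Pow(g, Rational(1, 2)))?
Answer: Mul(33, I, Pow(39, Rational(1, 2))) ≈ Mul(206.08, I)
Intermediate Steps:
Function('Y')(b, I) = Add(-6, b)
Pow(Add(Function('Y')(-77, Function('B')(12)), -42388), Rational(1, 2)) = Pow(Add(Add(-6, -77), -42388), Rational(1, 2)) = Pow(Add(-83, -42388), Rational(1, 2)) = Pow(-42471, Rational(1, 2)) = Mul(33, I, Pow(39, Rational(1, 2)))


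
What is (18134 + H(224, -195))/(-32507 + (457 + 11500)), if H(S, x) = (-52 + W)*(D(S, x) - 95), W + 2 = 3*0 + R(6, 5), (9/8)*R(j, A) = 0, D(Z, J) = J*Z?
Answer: -1190992/10275 ≈ -115.91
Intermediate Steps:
R(j, A) = 0 (R(j, A) = (8/9)*0 = 0)
W = -2 (W = -2 + (3*0 + 0) = -2 + (0 + 0) = -2 + 0 = -2)
H(S, x) = 5130 - 54*S*x (H(S, x) = (-52 - 2)*(x*S - 95) = -54*(S*x - 95) = -54*(-95 + S*x) = 5130 - 54*S*x)
(18134 + H(224, -195))/(-32507 + (457 + 11500)) = (18134 + (5130 - 54*224*(-195)))/(-32507 + (457 + 11500)) = (18134 + (5130 + 2358720))/(-32507 + 11957) = (18134 + 2363850)/(-20550) = 2381984*(-1/20550) = -1190992/10275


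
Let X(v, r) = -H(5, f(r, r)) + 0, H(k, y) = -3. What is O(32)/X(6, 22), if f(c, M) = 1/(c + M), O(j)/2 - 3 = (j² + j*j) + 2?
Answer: 4106/3 ≈ 1368.7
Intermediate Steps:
O(j) = 10 + 4*j² (O(j) = 6 + 2*((j² + j*j) + 2) = 6 + 2*((j² + j²) + 2) = 6 + 2*(2*j² + 2) = 6 + 2*(2 + 2*j²) = 6 + (4 + 4*j²) = 10 + 4*j²)
f(c, M) = 1/(M + c)
X(v, r) = 3 (X(v, r) = -1*(-3) + 0 = 3 + 0 = 3)
O(32)/X(6, 22) = (10 + 4*32²)/3 = (10 + 4*1024)*(⅓) = (10 + 4096)*(⅓) = 4106*(⅓) = 4106/3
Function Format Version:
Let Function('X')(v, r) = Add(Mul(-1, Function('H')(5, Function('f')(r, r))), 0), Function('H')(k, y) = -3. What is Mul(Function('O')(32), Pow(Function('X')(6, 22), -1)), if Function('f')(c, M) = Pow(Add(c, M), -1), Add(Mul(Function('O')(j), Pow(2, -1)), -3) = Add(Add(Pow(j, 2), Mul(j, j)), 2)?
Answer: Rational(4106, 3) ≈ 1368.7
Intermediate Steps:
Function('O')(j) = Add(10, Mul(4, Pow(j, 2))) (Function('O')(j) = Add(6, Mul(2, Add(Add(Pow(j, 2), Mul(j, j)), 2))) = Add(6, Mul(2, Add(Add(Pow(j, 2), Pow(j, 2)), 2))) = Add(6, Mul(2, Add(Mul(2, Pow(j, 2)), 2))) = Add(6, Mul(2, Add(2, Mul(2, Pow(j, 2))))) = Add(6, Add(4, Mul(4, Pow(j, 2)))) = Add(10, Mul(4, Pow(j, 2))))
Function('f')(c, M) = Pow(Add(M, c), -1)
Function('X')(v, r) = 3 (Function('X')(v, r) = Add(Mul(-1, -3), 0) = Add(3, 0) = 3)
Mul(Function('O')(32), Pow(Function('X')(6, 22), -1)) = Mul(Add(10, Mul(4, Pow(32, 2))), Pow(3, -1)) = Mul(Add(10, Mul(4, 1024)), Rational(1, 3)) = Mul(Add(10, 4096), Rational(1, 3)) = Mul(4106, Rational(1, 3)) = Rational(4106, 3)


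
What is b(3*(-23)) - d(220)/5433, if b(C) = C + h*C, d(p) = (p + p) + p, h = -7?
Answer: 749534/1811 ≈ 413.88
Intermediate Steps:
d(p) = 3*p (d(p) = 2*p + p = 3*p)
b(C) = -6*C (b(C) = C - 7*C = -6*C)
b(3*(-23)) - d(220)/5433 = -18*(-23) - 3*220/5433 = -6*(-69) - 660/5433 = 414 - 1*220/1811 = 414 - 220/1811 = 749534/1811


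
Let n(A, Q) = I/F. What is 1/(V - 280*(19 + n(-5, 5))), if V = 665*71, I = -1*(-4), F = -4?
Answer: 1/42175 ≈ 2.3711e-5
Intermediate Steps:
I = 4
n(A, Q) = -1 (n(A, Q) = 4/(-4) = 4*(-¼) = -1)
V = 47215
1/(V - 280*(19 + n(-5, 5))) = 1/(47215 - 280*(19 - 1)) = 1/(47215 - 280*18) = 1/(47215 - 10*504) = 1/(47215 - 5040) = 1/42175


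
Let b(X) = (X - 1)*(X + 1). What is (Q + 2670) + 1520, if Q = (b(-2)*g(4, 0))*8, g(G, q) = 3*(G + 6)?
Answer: 4910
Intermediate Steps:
g(G, q) = 18 + 3*G (g(G, q) = 3*(6 + G) = 18 + 3*G)
b(X) = (1 + X)*(-1 + X) (b(X) = (-1 + X)*(1 + X) = (1 + X)*(-1 + X))
Q = 720 (Q = ((-1 + (-2)²)*(18 + 3*4))*8 = ((-1 + 4)*(18 + 12))*8 = (3*30)*8 = 90*8 = 720)
(Q + 2670) + 1520 = (720 + 2670) + 1520 = 3390 + 1520 = 4910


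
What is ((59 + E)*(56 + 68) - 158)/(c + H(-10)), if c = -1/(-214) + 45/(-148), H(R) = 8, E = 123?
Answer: 118294920/40649 ≈ 2910.2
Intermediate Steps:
c = -4741/15836 (c = -1*(-1/214) + 45*(-1/148) = 1/214 - 45/148 = -4741/15836 ≈ -0.29938)
((59 + E)*(56 + 68) - 158)/(c + H(-10)) = ((59 + 123)*(56 + 68) - 158)/(-4741/15836 + 8) = (182*124 - 158)/(121947/15836) = (22568 - 158)*(15836/121947) = 22410*(15836/121947) = 118294920/40649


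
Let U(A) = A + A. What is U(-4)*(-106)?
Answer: 848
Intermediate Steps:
U(A) = 2*A
U(-4)*(-106) = (2*(-4))*(-106) = -8*(-106) = 848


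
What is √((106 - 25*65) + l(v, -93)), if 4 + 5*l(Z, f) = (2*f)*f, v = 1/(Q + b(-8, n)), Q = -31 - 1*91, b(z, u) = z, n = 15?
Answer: √48495/5 ≈ 44.043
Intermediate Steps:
Q = -122 (Q = -31 - 91 = -122)
v = -1/130 (v = 1/(-122 - 8) = 1/(-130) = -1/130 ≈ -0.0076923)
l(Z, f) = -⅘ + 2*f²/5 (l(Z, f) = -⅘ + ((2*f)*f)/5 = -⅘ + (2*f²)/5 = -⅘ + 2*f²/5)
√((106 - 25*65) + l(v, -93)) = √((106 - 25*65) + (-⅘ + (⅖)*(-93)²)) = √((106 - 1625) + (-⅘ + (⅖)*8649)) = √(-1519 + (-⅘ + 17298/5)) = √(-1519 + 17294/5) = √(9699/5) = √48495/5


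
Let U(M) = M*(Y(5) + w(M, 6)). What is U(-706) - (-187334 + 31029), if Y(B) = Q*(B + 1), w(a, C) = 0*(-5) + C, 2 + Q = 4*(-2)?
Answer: 194429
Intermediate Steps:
Q = -10 (Q = -2 + 4*(-2) = -2 - 8 = -10)
w(a, C) = C (w(a, C) = 0 + C = C)
Y(B) = -10 - 10*B (Y(B) = -10*(B + 1) = -10*(1 + B) = -10 - 10*B)
U(M) = -54*M (U(M) = M*((-10 - 10*5) + 6) = M*((-10 - 50) + 6) = M*(-60 + 6) = M*(-54) = -54*M)
U(-706) - (-187334 + 31029) = -54*(-706) - (-187334 + 31029) = 38124 - 1*(-156305) = 38124 + 156305 = 194429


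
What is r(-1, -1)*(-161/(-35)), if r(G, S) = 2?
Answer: 46/5 ≈ 9.2000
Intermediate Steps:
r(-1, -1)*(-161/(-35)) = 2*(-161/(-35)) = 2*(-161*(-1/35)) = 2*(23/5) = 46/5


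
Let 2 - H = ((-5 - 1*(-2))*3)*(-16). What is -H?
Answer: 142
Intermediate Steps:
H = -142 (H = 2 - (-5 - 1*(-2))*3*(-16) = 2 - (-5 + 2)*3*(-16) = 2 - (-3*3)*(-16) = 2 - (-9)*(-16) = 2 - 1*144 = 2 - 144 = -142)
-H = -1*(-142) = 142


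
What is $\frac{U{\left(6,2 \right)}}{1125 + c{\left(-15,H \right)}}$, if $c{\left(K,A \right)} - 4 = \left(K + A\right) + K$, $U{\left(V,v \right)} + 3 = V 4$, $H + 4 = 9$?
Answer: $\frac{7}{368} \approx 0.019022$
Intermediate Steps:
$H = 5$ ($H = -4 + 9 = 5$)
$U{\left(V,v \right)} = -3 + 4 V$ ($U{\left(V,v \right)} = -3 + V 4 = -3 + 4 V$)
$c{\left(K,A \right)} = 4 + A + 2 K$ ($c{\left(K,A \right)} = 4 + \left(\left(K + A\right) + K\right) = 4 + \left(\left(A + K\right) + K\right) = 4 + \left(A + 2 K\right) = 4 + A + 2 K$)
$\frac{U{\left(6,2 \right)}}{1125 + c{\left(-15,H \right)}} = \frac{-3 + 4 \cdot 6}{1125 + \left(4 + 5 + 2 \left(-15\right)\right)} = \frac{-3 + 24}{1125 + \left(4 + 5 - 30\right)} = \frac{21}{1125 - 21} = \frac{21}{1104} = 21 \cdot \frac{1}{1104} = \frac{7}{368}$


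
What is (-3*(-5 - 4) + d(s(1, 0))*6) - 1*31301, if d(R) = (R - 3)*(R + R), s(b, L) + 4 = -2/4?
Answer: -30869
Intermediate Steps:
s(b, L) = -9/2 (s(b, L) = -4 - 2/4 = -4 - 2*1/4 = -4 - 1/2 = -9/2)
d(R) = 2*R*(-3 + R) (d(R) = (-3 + R)*(2*R) = 2*R*(-3 + R))
(-3*(-5 - 4) + d(s(1, 0))*6) - 1*31301 = (-3*(-5 - 4) + (2*(-9/2)*(-3 - 9/2))*6) - 1*31301 = (-3*(-9) + (2*(-9/2)*(-15/2))*6) - 31301 = (27 + (135/2)*6) - 31301 = (27 + 405) - 31301 = 432 - 31301 = -30869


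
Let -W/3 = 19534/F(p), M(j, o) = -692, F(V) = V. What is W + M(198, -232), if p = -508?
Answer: -146467/254 ≈ -576.64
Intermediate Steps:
W = 29301/254 (W = -58602/(-508) = -58602*(-1)/508 = -3*(-9767/254) = 29301/254 ≈ 115.36)
W + M(198, -232) = 29301/254 - 692 = -146467/254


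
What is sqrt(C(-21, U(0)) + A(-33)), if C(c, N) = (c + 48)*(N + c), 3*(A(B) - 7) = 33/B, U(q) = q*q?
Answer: 41*I*sqrt(3)/3 ≈ 23.671*I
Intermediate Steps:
U(q) = q**2
A(B) = 7 + 11/B (A(B) = 7 + (33/B)/3 = 7 + 11/B)
C(c, N) = (48 + c)*(N + c)
sqrt(C(-21, U(0)) + A(-33)) = sqrt(((-21)**2 + 48*0**2 + 48*(-21) + 0**2*(-21)) + (7 + 11/(-33))) = sqrt((441 + 48*0 - 1008 + 0*(-21)) + (7 + 11*(-1/33))) = sqrt((441 + 0 - 1008 + 0) + (7 - 1/3)) = sqrt(-567 + 20/3) = sqrt(-1681/3) = 41*I*sqrt(3)/3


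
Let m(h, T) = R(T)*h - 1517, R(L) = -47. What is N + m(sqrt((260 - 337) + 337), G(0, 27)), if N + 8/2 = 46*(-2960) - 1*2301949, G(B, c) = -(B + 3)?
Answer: -2439630 - 94*sqrt(65) ≈ -2.4404e+6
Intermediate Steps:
G(B, c) = -3 - B (G(B, c) = -(3 + B) = -3 - B)
m(h, T) = -1517 - 47*h (m(h, T) = -47*h - 1517 = -1517 - 47*h)
N = -2438113 (N = -4 + (46*(-2960) - 1*2301949) = -4 + (-136160 - 2301949) = -4 - 2438109 = -2438113)
N + m(sqrt((260 - 337) + 337), G(0, 27)) = -2438113 + (-1517 - 47*sqrt((260 - 337) + 337)) = -2438113 + (-1517 - 47*sqrt(-77 + 337)) = -2438113 + (-1517 - 94*sqrt(65)) = -2439630 - 94*sqrt(65)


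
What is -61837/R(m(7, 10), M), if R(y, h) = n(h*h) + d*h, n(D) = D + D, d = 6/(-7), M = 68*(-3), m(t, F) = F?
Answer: -432859/583848 ≈ -0.74139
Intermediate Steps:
M = -204
d = -6/7 (d = 6*(-⅐) = -6/7 ≈ -0.85714)
n(D) = 2*D
R(y, h) = 2*h² - 6*h/7 (R(y, h) = 2*(h*h) - 6*h/7 = 2*h² - 6*h/7)
-61837/R(m(7, 10), M) = -61837*(-7/(408*(-3 + 7*(-204)))) = -61837*(-7/(408*(-3 - 1428))) = -61837/((2/7)*(-204)*(-1431)) = -61837/583848/7 = -61837*7/583848 = -432859/583848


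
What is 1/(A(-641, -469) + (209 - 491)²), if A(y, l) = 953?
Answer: 1/80477 ≈ 1.2426e-5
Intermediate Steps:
1/(A(-641, -469) + (209 - 491)²) = 1/(953 + (209 - 491)²) = 1/(953 + (-282)²) = 1/(953 + 79524) = 1/80477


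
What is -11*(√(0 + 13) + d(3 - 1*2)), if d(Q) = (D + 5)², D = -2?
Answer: -99 - 11*√13 ≈ -138.66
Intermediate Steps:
d(Q) = 9 (d(Q) = (-2 + 5)² = 3² = 9)
-11*(√(0 + 13) + d(3 - 1*2)) = -11*(√(0 + 13) + 9) = -11*(√13 + 9) = -11*(9 + √13) = -99 - 11*√13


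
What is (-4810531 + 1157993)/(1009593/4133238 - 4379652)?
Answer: 5032269619348/6034047687861 ≈ 0.83398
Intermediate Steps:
(-4810531 + 1157993)/(1009593/4133238 - 4379652) = -3652538/(1009593*(1/4133238) - 4379652) = -3652538/(336531/1377746 - 4379652) = -3652538/(-6034047687861/1377746) = -3652538*(-1377746/6034047687861) = 5032269619348/6034047687861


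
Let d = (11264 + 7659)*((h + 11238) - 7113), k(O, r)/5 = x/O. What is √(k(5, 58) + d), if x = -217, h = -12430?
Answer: 6*I*√4365437 ≈ 12536.0*I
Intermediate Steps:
k(O, r) = -1085/O (k(O, r) = 5*(-217/O) = -1085/O)
d = -157155515 (d = (11264 + 7659)*((-12430 + 11238) - 7113) = 18923*(-1192 - 7113) = 18923*(-8305) = -157155515)
√(k(5, 58) + d) = √(-1085/5 - 157155515) = √(-1085*⅕ - 157155515) = √(-217 - 157155515) = √(-157155732) = 6*I*√4365437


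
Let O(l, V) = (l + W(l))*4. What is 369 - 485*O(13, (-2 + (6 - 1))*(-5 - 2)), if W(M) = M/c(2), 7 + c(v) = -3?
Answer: -22329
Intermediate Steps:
c(v) = -10 (c(v) = -7 - 3 = -10)
W(M) = -M/10 (W(M) = M/(-10) = M*(-⅒) = -M/10)
O(l, V) = 18*l/5 (O(l, V) = (l - l/10)*4 = (9*l/10)*4 = 18*l/5)
369 - 485*O(13, (-2 + (6 - 1))*(-5 - 2)) = 369 - 1746*13 = 369 - 485*234/5 = 369 - 22698 = -22329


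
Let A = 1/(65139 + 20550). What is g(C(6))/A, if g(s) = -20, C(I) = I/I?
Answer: -1713780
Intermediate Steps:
C(I) = 1
A = 1/85689 ≈ 1.1670e-5
g(C(6))/A = -20/1/85689 = -20*85689 = -1713780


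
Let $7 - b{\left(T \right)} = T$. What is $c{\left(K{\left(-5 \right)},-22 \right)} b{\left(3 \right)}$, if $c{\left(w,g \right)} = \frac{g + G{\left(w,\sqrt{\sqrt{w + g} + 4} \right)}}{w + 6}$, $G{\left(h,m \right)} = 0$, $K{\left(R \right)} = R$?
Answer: $-88$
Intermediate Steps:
$b{\left(T \right)} = 7 - T$
$c{\left(w,g \right)} = \frac{g}{6 + w}$ ($c{\left(w,g \right)} = \frac{g + 0}{w + 6} = \frac{g}{6 + w}$)
$c{\left(K{\left(-5 \right)},-22 \right)} b{\left(3 \right)} = - \frac{22}{6 - 5} \left(7 - 3\right) = - \frac{22}{1} \left(7 - 3\right) = \left(-22\right) 1 \cdot 4 = \left(-22\right) 4 = -88$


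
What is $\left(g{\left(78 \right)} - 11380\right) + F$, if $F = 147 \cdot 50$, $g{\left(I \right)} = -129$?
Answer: $-4159$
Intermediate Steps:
$F = 7350$
$\left(g{\left(78 \right)} - 11380\right) + F = \left(-129 - 11380\right) + 7350 = -11509 + 7350 = -4159$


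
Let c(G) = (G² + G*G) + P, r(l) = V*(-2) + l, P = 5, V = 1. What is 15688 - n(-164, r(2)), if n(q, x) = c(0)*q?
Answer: 16508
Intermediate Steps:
r(l) = -2 + l (r(l) = 1*(-2) + l = -2 + l)
c(G) = 5 + 2*G² (c(G) = (G² + G*G) + 5 = (G² + G²) + 5 = 2*G² + 5 = 5 + 2*G²)
n(q, x) = 5*q (n(q, x) = (5 + 2*0²)*q = (5 + 2*0)*q = (5 + 0)*q = 5*q)
15688 - n(-164, r(2)) = 15688 - 5*(-164) = 15688 - 1*(-820) = 15688 + 820 = 16508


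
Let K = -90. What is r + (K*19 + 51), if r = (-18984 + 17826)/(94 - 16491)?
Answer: -27201465/16397 ≈ -1658.9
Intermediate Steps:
r = 1158/16397 (r = -1158/(-16397) = -1158*(-1/16397) = 1158/16397 ≈ 0.070623)
r + (K*19 + 51) = 1158/16397 + (-90*19 + 51) = 1158/16397 + (-1710 + 51) = 1158/16397 - 1659 = -27201465/16397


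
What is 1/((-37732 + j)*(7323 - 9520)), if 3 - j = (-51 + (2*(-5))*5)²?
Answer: 1/105302210 ≈ 9.4965e-9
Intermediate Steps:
j = -10198 (j = 3 - (-51 + (2*(-5))*5)² = 3 - (-51 - 10*5)² = 3 - (-51 - 50)² = 3 - 1*(-101)² = 3 - 1*10201 = 3 - 10201 = -10198)
1/((-37732 + j)*(7323 - 9520)) = 1/((-37732 - 10198)*(7323 - 9520)) = 1/(-47930*(-2197)) = 1/105302210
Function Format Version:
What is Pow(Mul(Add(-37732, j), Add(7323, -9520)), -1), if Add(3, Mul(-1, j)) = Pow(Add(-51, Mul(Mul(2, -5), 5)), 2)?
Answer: Rational(1, 105302210) ≈ 9.4965e-9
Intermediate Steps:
j = -10198 (j = Add(3, Mul(-1, Pow(Add(-51, Mul(Mul(2, -5), 5)), 2))) = Add(3, Mul(-1, Pow(Add(-51, Mul(-10, 5)), 2))) = Add(3, Mul(-1, Pow(Add(-51, -50), 2))) = Add(3, Mul(-1, Pow(-101, 2))) = Add(3, Mul(-1, 10201)) = Add(3, -10201) = -10198)
Pow(Mul(Add(-37732, j), Add(7323, -9520)), -1) = Pow(Mul(Add(-37732, -10198), Add(7323, -9520)), -1) = Pow(Mul(-47930, -2197), -1) = Pow(105302210, -1) = Rational(1, 105302210)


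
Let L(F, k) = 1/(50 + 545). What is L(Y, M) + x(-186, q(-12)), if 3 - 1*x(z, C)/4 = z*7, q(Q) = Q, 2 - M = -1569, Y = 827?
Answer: 3105901/595 ≈ 5220.0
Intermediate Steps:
M = 1571 (M = 2 - 1*(-1569) = 2 + 1569 = 1571)
L(F, k) = 1/595
x(z, C) = 12 - 28*z (x(z, C) = 12 - 4*z*7 = 12 - 28*z)
L(Y, M) + x(-186, q(-12)) = 1/595 + (12 - 28*(-186)) = 1/595 + (12 + 5208) = 1/595 + 5220 = 3105901/595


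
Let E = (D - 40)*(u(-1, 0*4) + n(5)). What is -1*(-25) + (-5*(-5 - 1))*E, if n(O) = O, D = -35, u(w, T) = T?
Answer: -11225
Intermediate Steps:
E = -375 (E = (-35 - 40)*(0*4 + 5) = -75*(0 + 5) = -75*5 = -375)
-1*(-25) + (-5*(-5 - 1))*E = -1*(-25) - 5*(-5 - 1)*(-375) = 25 - 5*(-6)*(-375) = 25 + 30*(-375) = 25 - 11250 = -11225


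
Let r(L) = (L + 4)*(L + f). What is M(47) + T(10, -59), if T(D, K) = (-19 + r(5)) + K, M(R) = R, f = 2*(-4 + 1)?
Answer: -40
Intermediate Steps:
f = -6 (f = 2*(-3) = -6)
r(L) = (-6 + L)*(4 + L) (r(L) = (L + 4)*(L - 6) = (4 + L)*(-6 + L) = (-6 + L)*(4 + L))
T(D, K) = -28 + K (T(D, K) = (-19 + (-24 + 5**2 - 2*5)) + K = (-19 + (-24 + 25 - 10)) + K = (-19 - 9) + K = -28 + K)
M(47) + T(10, -59) = 47 + (-28 - 59) = 47 - 87 = -40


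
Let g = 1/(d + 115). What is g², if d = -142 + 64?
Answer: 1/1369 ≈ 0.00073046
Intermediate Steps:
d = -78
g = 1/37 (g = 1/(-78 + 115) = 1/37 ≈ 0.027027)
g² = (1/37)² = 1/1369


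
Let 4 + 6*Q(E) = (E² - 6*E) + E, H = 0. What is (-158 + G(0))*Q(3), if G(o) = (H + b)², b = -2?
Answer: 770/3 ≈ 256.67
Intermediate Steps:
Q(E) = -⅔ - 5*E/6 + E²/6 (Q(E) = -⅔ + ((E² - 6*E) + E)/6 = -⅔ + (E² - 5*E)/6 = -⅔ + (-5*E/6 + E²/6) = -⅔ - 5*E/6 + E²/6)
G(o) = 4 (G(o) = (0 - 2)² = (-2)² = 4)
(-158 + G(0))*Q(3) = (-158 + 4)*(-⅔ - ⅚*3 + (⅙)*3²) = -154*(-⅔ - 5/2 + (⅙)*9) = -154*(-⅔ - 5/2 + 3/2) = -154*(-5/3) = 770/3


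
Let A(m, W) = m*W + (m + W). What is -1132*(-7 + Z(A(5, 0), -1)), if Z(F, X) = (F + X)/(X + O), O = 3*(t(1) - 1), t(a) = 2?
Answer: 5660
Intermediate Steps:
O = 3 (O = 3*(2 - 1) = 3*1 = 3)
A(m, W) = W + m + W*m (A(m, W) = W*m + (W + m) = W + m + W*m)
Z(F, X) = (F + X)/(3 + X) (Z(F, X) = (F + X)/(X + 3) = (F + X)/(3 + X))
-1132*(-7 + Z(A(5, 0), -1)) = -1132*(-7 + ((0 + 5 + 0*5) - 1)/(3 - 1)) = -1132*(-7 + ((0 + 5 + 0) - 1)/2) = -1132*(-7 + (5 - 1)/2) = -1132*(-7 + (1/2)*4) = -1132*(-7 + 2) = -1132*(-5) = 5660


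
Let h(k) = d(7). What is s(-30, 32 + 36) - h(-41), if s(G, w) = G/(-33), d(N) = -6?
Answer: 76/11 ≈ 6.9091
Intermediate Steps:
h(k) = -6
s(G, w) = -G/33 (s(G, w) = G*(-1/33) = -G/33)
s(-30, 32 + 36) - h(-41) = -1/33*(-30) - 1*(-6) = 10/11 + 6 = 76/11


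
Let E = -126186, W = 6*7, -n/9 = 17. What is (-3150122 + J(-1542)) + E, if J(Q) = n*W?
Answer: -3282734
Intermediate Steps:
n = -153 (n = -9*17 = -153)
W = 42
J(Q) = -6426 (J(Q) = -153*42 = -6426)
(-3150122 + J(-1542)) + E = (-3150122 - 6426) - 126186 = -3156548 - 126186 = -3282734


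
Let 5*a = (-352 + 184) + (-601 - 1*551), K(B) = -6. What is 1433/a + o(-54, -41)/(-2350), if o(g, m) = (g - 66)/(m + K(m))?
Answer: -15830653/2915880 ≈ -5.4291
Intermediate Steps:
a = -264 (a = ((-352 + 184) + (-601 - 1*551))/5 = (-168 + (-601 - 551))/5 = (-168 - 1152)/5 = (⅕)*(-1320) = -264)
o(g, m) = (-66 + g)/(-6 + m) (o(g, m) = (g - 66)/(m - 6) = (-66 + g)/(-6 + m))
1433/a + o(-54, -41)/(-2350) = 1433/(-264) + ((-66 - 54)/(-6 - 41))/(-2350) = 1433*(-1/264) + (-120/(-47))*(-1/2350) = -1433/264 - 1/47*(-120)*(-1/2350) = -1433/264 + (120/47)*(-1/2350) = -1433/264 - 12/11045 = -15830653/2915880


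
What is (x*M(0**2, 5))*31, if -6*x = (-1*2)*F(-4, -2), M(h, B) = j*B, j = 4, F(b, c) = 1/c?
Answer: -310/3 ≈ -103.33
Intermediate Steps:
M(h, B) = 4*B
x = -1/6 (x = -(-1*2)/(6*(-2)) = -(-1)*(-1)/(3*2) = -1/6*1 = -1/6 ≈ -0.16667)
(x*M(0**2, 5))*31 = -2*5/3*31 = -1/6*20*31 = -10/3*31 = -310/3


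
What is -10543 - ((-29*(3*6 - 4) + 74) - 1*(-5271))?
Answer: -15482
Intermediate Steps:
-10543 - ((-29*(3*6 - 4) + 74) - 1*(-5271)) = -10543 - ((-29*(18 - 4) + 74) + 5271) = -10543 - ((-29*14 + 74) + 5271) = -10543 - ((-406 + 74) + 5271) = -10543 - (-332 + 5271) = -10543 - 1*4939 = -10543 - 4939 = -15482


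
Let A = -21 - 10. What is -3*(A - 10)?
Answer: 123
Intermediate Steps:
A = -31
-3*(A - 10) = -3*(-31 - 10) = -3*(-41) = 123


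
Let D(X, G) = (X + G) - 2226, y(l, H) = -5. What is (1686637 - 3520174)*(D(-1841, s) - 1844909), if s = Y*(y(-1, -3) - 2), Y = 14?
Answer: 3390345594738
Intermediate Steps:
s = -98 (s = 14*(-5 - 2) = 14*(-7) = -98)
D(X, G) = -2226 + G + X (D(X, G) = (G + X) - 2226 = -2226 + G + X)
(1686637 - 3520174)*(D(-1841, s) - 1844909) = (1686637 - 3520174)*((-2226 - 98 - 1841) - 1844909) = -1833537*(-4165 - 1844909) = -1833537*(-1849074) = 3390345594738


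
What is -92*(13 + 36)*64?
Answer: -288512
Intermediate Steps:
-92*(13 + 36)*64 = -92*49*64 = -4508*64 = -288512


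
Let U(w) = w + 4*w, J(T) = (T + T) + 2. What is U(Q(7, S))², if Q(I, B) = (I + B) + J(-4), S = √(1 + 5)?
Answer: 175 + 50*√6 ≈ 297.47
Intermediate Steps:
J(T) = 2 + 2*T (J(T) = 2*T + 2 = 2 + 2*T)
S = √6 ≈ 2.4495
Q(I, B) = -6 + B + I (Q(I, B) = (I + B) + (2 + 2*(-4)) = (B + I) + (2 - 8) = (B + I) - 6 = -6 + B + I)
U(w) = 5*w
U(Q(7, S))² = (5*(-6 + √6 + 7))² = (5*(1 + √6))² = (5 + 5*√6)²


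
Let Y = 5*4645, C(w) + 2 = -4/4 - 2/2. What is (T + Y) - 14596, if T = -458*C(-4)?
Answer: 10461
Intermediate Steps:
C(w) = -4 (C(w) = -2 + (-4/4 - 2/2) = -2 + (-4*¼ - 2*½) = -2 + (-1 - 1) = -2 - 2 = -4)
Y = 23225
T = 1832 (T = -458*(-4) = 1832)
(T + Y) - 14596 = (1832 + 23225) - 14596 = 25057 - 14596 = 10461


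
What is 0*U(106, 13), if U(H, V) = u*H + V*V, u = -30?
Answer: 0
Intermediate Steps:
U(H, V) = V² - 30*H (U(H, V) = -30*H + V*V = -30*H + V² = V² - 30*H)
0*U(106, 13) = 0*(13² - 30*106) = 0*(169 - 3180) = 0*(-3011) = 0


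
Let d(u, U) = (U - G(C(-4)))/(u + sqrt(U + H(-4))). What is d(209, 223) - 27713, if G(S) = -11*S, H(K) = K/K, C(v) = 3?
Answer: -1204270337/43457 - 1024*sqrt(14)/43457 ≈ -27712.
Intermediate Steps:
H(K) = 1
d(u, U) = (33 + U)/(u + sqrt(1 + U)) (d(u, U) = (U - (-11)*3)/(u + sqrt(U + 1)) = (U - 1*(-33))/(u + sqrt(1 + U)) = (U + 33)/(u + sqrt(1 + U)) = (33 + U)/(u + sqrt(1 + U)))
d(209, 223) - 27713 = (33 + 223)/(209 + sqrt(1 + 223)) - 27713 = 256/(209 + sqrt(224)) - 27713 = 256/(209 + 4*sqrt(14)) - 27713 = -27713 + 256/(209 + 4*sqrt(14))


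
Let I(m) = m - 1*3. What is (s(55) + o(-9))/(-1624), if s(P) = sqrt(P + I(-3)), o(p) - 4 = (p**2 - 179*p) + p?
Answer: -121/116 ≈ -1.0431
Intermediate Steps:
I(m) = -3 + m (I(m) = m - 3 = -3 + m)
o(p) = 4 + p**2 - 178*p (o(p) = 4 + ((p**2 - 179*p) + p) = 4 + (p**2 - 178*p) = 4 + p**2 - 178*p)
s(P) = sqrt(-6 + P) (s(P) = sqrt(P + (-3 - 3)) = sqrt(P - 6) = sqrt(-6 + P))
(s(55) + o(-9))/(-1624) = (sqrt(-6 + 55) + (4 + (-9)**2 - 178*(-9)))/(-1624) = (sqrt(49) + (4 + 81 + 1602))*(-1/1624) = (7 + 1687)*(-1/1624) = 1694*(-1/1624) = -121/116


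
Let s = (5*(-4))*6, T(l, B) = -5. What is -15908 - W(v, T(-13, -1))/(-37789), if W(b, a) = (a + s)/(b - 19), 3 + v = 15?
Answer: -4208031759/264523 ≈ -15908.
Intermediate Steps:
s = -120 (s = -20*6 = -120)
v = 12 (v = -3 + 15 = 12)
W(b, a) = (-120 + a)/(-19 + b) (W(b, a) = (a - 120)/(b - 19) = (-120 + a)/(-19 + b))
-15908 - W(v, T(-13, -1))/(-37789) = -15908 - (-120 - 5)/(-19 + 12)/(-37789) = -15908 - -125/(-7)*(-1)/37789 = -15908 - (-⅐*(-125))*(-1)/37789 = -15908 - 125*(-1)/(7*37789) = -15908 - 1*(-125/264523) = -15908 + 125/264523 = -4208031759/264523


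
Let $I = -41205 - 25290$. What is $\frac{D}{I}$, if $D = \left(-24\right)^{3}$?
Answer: $\frac{4608}{22165} \approx 0.2079$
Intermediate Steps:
$I = -66495$ ($I = -41205 - 25290 = -66495$)
$D = -13824$
$\frac{D}{I} = - \frac{13824}{-66495} = \left(-13824\right) \left(- \frac{1}{66495}\right) = \frac{4608}{22165}$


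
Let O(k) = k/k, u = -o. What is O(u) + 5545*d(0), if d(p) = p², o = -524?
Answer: 1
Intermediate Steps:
u = 524 (u = -1*(-524) = 524)
O(k) = 1
O(u) + 5545*d(0) = 1 + 5545*0² = 1 + 5545*0 = 1 + 0 = 1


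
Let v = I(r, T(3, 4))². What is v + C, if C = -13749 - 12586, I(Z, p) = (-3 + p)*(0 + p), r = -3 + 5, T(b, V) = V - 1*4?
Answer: -26335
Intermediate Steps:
T(b, V) = -4 + V (T(b, V) = V - 4 = -4 + V)
r = 2
I(Z, p) = p*(-3 + p) (I(Z, p) = (-3 + p)*p = p*(-3 + p))
v = 0 (v = ((-4 + 4)*(-3 + (-4 + 4)))² = (0*(-3 + 0))² = (0*(-3))² = 0² = 0)
C = -26335
v + C = 0 - 26335 = -26335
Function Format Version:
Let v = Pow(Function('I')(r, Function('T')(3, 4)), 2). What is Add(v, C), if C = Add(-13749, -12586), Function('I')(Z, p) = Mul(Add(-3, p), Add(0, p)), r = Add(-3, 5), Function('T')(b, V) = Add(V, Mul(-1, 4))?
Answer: -26335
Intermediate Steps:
Function('T')(b, V) = Add(-4, V) (Function('T')(b, V) = Add(V, -4) = Add(-4, V))
r = 2
Function('I')(Z, p) = Mul(p, Add(-3, p)) (Function('I')(Z, p) = Mul(Add(-3, p), p) = Mul(p, Add(-3, p)))
v = 0 (v = Pow(Mul(Add(-4, 4), Add(-3, Add(-4, 4))), 2) = Pow(Mul(0, Add(-3, 0)), 2) = Pow(Mul(0, -3), 2) = Pow(0, 2) = 0)
C = -26335
Add(v, C) = Add(0, -26335) = -26335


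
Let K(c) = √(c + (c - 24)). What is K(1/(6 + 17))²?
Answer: -550/23 ≈ -23.913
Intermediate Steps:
K(c) = √(-24 + 2*c) (K(c) = √(c + (-24 + c)) = √(-24 + 2*c))
K(1/(6 + 17))² = (√(-24 + 2/(6 + 17)))² = (√(-24 + 2/23))² = (√(-550/23))² = (5*I*√506/23)² = -550/23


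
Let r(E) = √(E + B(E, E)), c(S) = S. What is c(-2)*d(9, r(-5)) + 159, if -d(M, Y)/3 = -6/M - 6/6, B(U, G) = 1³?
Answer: 149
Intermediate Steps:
B(U, G) = 1
r(E) = √(1 + E) (r(E) = √(E + 1) = √(1 + E))
d(M, Y) = 3 + 18/M (d(M, Y) = -3*(-6/M - 6/6) = -3*(-6/M - 6*⅙) = -3*(-6/M - 1) = -3*(-1 - 6/M) = 3 + 18/M)
c(-2)*d(9, r(-5)) + 159 = -2*(3 + 18/9) + 159 = -2*(3 + 18*(⅑)) + 159 = -2*(3 + 2) + 159 = -2*5 + 159 = -10 + 159 = 149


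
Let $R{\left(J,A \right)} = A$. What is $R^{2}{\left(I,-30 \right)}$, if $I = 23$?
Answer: $900$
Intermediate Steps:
$R^{2}{\left(I,-30 \right)} = \left(-30\right)^{2} = 900$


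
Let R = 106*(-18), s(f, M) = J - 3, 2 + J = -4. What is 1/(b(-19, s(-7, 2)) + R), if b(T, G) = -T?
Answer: -1/1889 ≈ -0.00052938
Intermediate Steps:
J = -6 (J = -2 - 4 = -6)
s(f, M) = -9 (s(f, M) = -6 - 3 = -9)
R = -1908
1/(b(-19, s(-7, 2)) + R) = 1/(-1*(-19) - 1908) = 1/(19 - 1908) = 1/(-1889) = -1/1889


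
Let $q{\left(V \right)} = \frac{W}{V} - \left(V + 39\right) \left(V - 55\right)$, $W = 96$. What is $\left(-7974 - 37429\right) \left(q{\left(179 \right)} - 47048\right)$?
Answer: $\frac{602053950272}{179} \approx 3.3634 \cdot 10^{9}$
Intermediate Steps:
$q{\left(V \right)} = \frac{96}{V} - \left(-55 + V\right) \left(39 + V\right)$ ($q{\left(V \right)} = \frac{96}{V} - \left(V + 39\right) \left(V - 55\right) = \frac{96}{V} - \left(39 + V\right) \left(-55 + V\right) = \frac{96}{V} - \left(-55 + V\right) \left(39 + V\right)$)
$\left(-7974 - 37429\right) \left(q{\left(179 \right)} - 47048\right) = \left(-7974 - 37429\right) \left(\left(2145 - 179^{2} + 16 \cdot 179 + \frac{96}{179}\right) - 47048\right) = - 45403 \left(\left(2145 - 32041 + 2864 + 96 \cdot \frac{1}{179}\right) - 47048\right) = - 45403 \left(\left(2145 - 32041 + 2864 + \frac{96}{179}\right) - 47048\right) = - 45403 \left(- \frac{4838632}{179} - 47048\right) = \left(-45403\right) \left(- \frac{13260224}{179}\right) = \frac{602053950272}{179}$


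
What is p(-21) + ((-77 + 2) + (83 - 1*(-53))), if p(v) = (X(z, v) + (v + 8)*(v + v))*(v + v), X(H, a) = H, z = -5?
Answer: -22661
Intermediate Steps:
p(v) = 2*v*(-5 + 2*v*(8 + v)) (p(v) = (-5 + (v + 8)*(v + v))*(v + v) = (-5 + (8 + v)*(2*v))*(2*v) = (-5 + 2*v*(8 + v))*(2*v) = 2*v*(-5 + 2*v*(8 + v)))
p(-21) + ((-77 + 2) + (83 - 1*(-53))) = 2*(-21)*(-5 + 2*(-21)² + 16*(-21)) + ((-77 + 2) + (83 - 1*(-53))) = 2*(-21)*(-5 + 2*441 - 336) + (-75 + (83 + 53)) = 2*(-21)*(-5 + 882 - 336) + (-75 + 136) = 2*(-21)*541 + 61 = -22722 + 61 = -22661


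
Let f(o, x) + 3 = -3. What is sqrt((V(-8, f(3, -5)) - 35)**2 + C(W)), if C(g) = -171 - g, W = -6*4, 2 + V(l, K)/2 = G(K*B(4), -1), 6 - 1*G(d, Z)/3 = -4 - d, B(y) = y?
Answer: sqrt(14982) ≈ 122.40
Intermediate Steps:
f(o, x) = -6 (f(o, x) = -3 - 3 = -6)
G(d, Z) = 30 + 3*d (G(d, Z) = 18 - 3*(-4 - d) = 18 + (12 + 3*d) = 30 + 3*d)
V(l, K) = 56 + 24*K (V(l, K) = -4 + 2*(30 + 3*(K*4)) = -4 + 2*(30 + 3*(4*K)) = -4 + 2*(30 + 12*K) = -4 + (60 + 24*K) = 56 + 24*K)
W = -24
sqrt((V(-8, f(3, -5)) - 35)**2 + C(W)) = sqrt(((56 + 24*(-6)) - 35)**2 + (-171 - 1*(-24))) = sqrt(((56 - 144) - 35)**2 + (-171 + 24)) = sqrt((-88 - 35)**2 - 147) = sqrt((-123)**2 - 147) = sqrt(15129 - 147) = sqrt(14982)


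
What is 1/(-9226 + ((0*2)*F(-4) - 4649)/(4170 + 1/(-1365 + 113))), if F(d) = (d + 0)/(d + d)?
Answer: -5220839/48173281162 ≈ -0.00010838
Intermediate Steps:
F(d) = ½ (F(d) = d/((2*d)) = d*(1/(2*d)) = ½)
1/(-9226 + ((0*2)*F(-4) - 4649)/(4170 + 1/(-1365 + 113))) = 1/(-9226 + ((0*2)*(½) - 4649)/(4170 + 1/(-1365 + 113))) = 1/(-9226 + (0*(½) - 4649)/(4170 + 1/(-1252))) = 1/(-9226 + (0 - 4649)/(4170 - 1/1252)) = 1/(-9226 - 4649/5220839/1252) = 1/(-9226 - 4649*1252/5220839) = 1/(-9226 - 5820548/5220839) = 1/(-48173281162/5220839) = -5220839/48173281162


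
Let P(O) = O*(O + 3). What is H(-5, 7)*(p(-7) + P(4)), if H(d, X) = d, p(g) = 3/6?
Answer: -285/2 ≈ -142.50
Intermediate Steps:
p(g) = ½ (p(g) = 3*(⅙) = ½)
P(O) = O*(3 + O)
H(-5, 7)*(p(-7) + P(4)) = -5*(½ + 4*(3 + 4)) = -5*(½ + 4*7) = -5*(½ + 28) = -5*57/2 = -285/2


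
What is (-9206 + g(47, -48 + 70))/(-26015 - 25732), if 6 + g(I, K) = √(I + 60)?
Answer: 196/1101 - √107/51747 ≈ 0.17782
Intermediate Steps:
g(I, K) = -6 + √(60 + I) (g(I, K) = -6 + √(I + 60) = -6 + √(60 + I))
(-9206 + g(47, -48 + 70))/(-26015 - 25732) = (-9206 + (-6 + √(60 + 47)))/(-26015 - 25732) = (-9206 + (-6 + √107))/(-51747) = (-9212 + √107)*(-1/51747) = 196/1101 - √107/51747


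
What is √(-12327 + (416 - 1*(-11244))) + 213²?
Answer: 45369 + I*√667 ≈ 45369.0 + 25.826*I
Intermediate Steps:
√(-12327 + (416 - 1*(-11244))) + 213² = √(-12327 + (416 + 11244)) + 45369 = √(-12327 + 11660) + 45369 = √(-667) + 45369 = I*√667 + 45369 = 45369 + I*√667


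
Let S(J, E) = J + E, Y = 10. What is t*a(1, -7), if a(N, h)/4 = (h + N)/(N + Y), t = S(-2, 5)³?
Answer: -648/11 ≈ -58.909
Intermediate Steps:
S(J, E) = E + J
t = 27 (t = (5 - 2)³ = 3³ = 27)
a(N, h) = 4*(N + h)/(10 + N) (a(N, h) = 4*((h + N)/(N + 10)) = 4*((N + h)/(10 + N)) = 4*(N + h)/(10 + N))
t*a(1, -7) = 27*(4*(1 - 7)/(10 + 1)) = 27*(4*(-6)/11) = 27*(4*(1/11)*(-6)) = 27*(-24/11) = -648/11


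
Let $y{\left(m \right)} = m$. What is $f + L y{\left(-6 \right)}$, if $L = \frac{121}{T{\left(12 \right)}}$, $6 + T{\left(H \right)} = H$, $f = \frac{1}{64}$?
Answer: $- \frac{7743}{64} \approx -120.98$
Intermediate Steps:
$f = \frac{1}{64} \approx 0.015625$
$T{\left(H \right)} = -6 + H$
$L = \frac{121}{6}$ ($L = \frac{121}{-6 + 12} = \frac{121}{6} \approx 20.167$)
$f + L y{\left(-6 \right)} = \frac{1}{64} + \frac{121}{6} \left(-6\right) = \frac{1}{64} - 121 = - \frac{7743}{64}$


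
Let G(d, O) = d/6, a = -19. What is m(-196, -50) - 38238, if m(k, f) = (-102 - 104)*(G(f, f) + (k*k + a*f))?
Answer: -24437752/3 ≈ -8.1459e+6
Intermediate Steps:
G(d, O) = d/6 (G(d, O) = d*(⅙) = d/6)
m(k, f) = -206*k² + 11639*f/3 (m(k, f) = (-102 - 104)*(f/6 + (k*k - 19*f)) = -206*(f/6 + (k² - 19*f)) = -206*(k² - 113*f/6) = -206*k² + 11639*f/3)
m(-196, -50) - 38238 = (-206*(-196)² + (11639/3)*(-50)) - 38238 = (-206*38416 - 581950/3) - 38238 = (-7913696 - 581950/3) - 38238 = -24323038/3 - 38238 = -24437752/3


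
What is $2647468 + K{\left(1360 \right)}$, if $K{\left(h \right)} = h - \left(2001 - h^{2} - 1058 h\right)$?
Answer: $5935307$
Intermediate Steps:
$K{\left(h \right)} = -2001 + h^{2} + 1059 h$ ($K{\left(h \right)} = h + \left(-2001 + h^{2} + 1058 h\right) = -2001 + h^{2} + 1059 h$)
$2647468 + K{\left(1360 \right)} = 2647468 + \left(-2001 + 1360^{2} + 1059 \cdot 1360\right) = 2647468 + \left(-2001 + 1849600 + 1440240\right) = 2647468 + 3287839 = 5935307$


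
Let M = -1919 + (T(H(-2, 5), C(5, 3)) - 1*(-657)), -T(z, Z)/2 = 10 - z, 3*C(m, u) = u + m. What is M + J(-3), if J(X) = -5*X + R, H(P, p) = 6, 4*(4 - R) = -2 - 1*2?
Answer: -1250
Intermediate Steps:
R = 5 (R = 4 - (-2 - 1*2)/4 = 4 - (-2 - 2)/4 = 4 - ¼*(-4) = 4 + 1 = 5)
C(m, u) = m/3 + u/3 (C(m, u) = (u + m)/3 = (m + u)/3 = m/3 + u/3)
T(z, Z) = -20 + 2*z (T(z, Z) = -2*(10 - z) = -20 + 2*z)
J(X) = 5 - 5*X (J(X) = -5*X + 5 = 5 - 5*X)
M = -1270 (M = -1919 + ((-20 + 2*6) - 1*(-657)) = -1919 + ((-20 + 12) + 657) = -1919 + (-8 + 657) = -1919 + 649 = -1270)
M + J(-3) = -1270 + (5 - 5*(-3)) = -1270 + (5 + 15) = -1270 + 20 = -1250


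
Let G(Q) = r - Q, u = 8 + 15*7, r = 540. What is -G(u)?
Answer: -427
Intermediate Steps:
u = 113 (u = 8 + 105 = 113)
G(Q) = 540 - Q
-G(u) = -(540 - 1*113) = -(540 - 113) = -1*427 = -427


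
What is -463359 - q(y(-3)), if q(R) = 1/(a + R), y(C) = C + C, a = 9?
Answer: -1390078/3 ≈ -4.6336e+5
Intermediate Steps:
y(C) = 2*C
q(R) = 1/(9 + R)
-463359 - q(y(-3)) = -463359 - 1/(9 + 2*(-3)) = -463359 - 1/(9 - 6) = -463359 - 1/3 = -1390078/3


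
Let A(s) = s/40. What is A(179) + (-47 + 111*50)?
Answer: 220299/40 ≈ 5507.5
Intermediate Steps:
A(s) = s/40 (A(s) = s*(1/40) = s/40)
A(179) + (-47 + 111*50) = (1/40)*179 + (-47 + 111*50) = 179/40 + (-47 + 5550) = 179/40 + 5503 = 220299/40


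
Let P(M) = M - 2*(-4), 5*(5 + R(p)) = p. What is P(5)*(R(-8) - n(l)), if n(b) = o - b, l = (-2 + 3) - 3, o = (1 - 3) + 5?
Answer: -754/5 ≈ -150.80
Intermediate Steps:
R(p) = -5 + p/5
o = 3 (o = -2 + 5 = 3)
P(M) = 8 + M (P(M) = M + 8 = 8 + M)
l = -2 (l = 1 - 3 = -2)
n(b) = 3 - b
P(5)*(R(-8) - n(l)) = (8 + 5)*((-5 + (1/5)*(-8)) - (3 - 1*(-2))) = 13*((-5 - 8/5) - (3 + 2)) = 13*(-33/5 - 1*5) = 13*(-33/5 - 5) = 13*(-58/5) = -754/5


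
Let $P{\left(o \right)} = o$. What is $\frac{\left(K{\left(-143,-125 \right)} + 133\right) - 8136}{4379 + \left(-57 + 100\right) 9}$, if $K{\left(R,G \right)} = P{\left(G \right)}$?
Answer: $- \frac{4064}{2383} \approx -1.7054$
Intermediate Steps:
$K{\left(R,G \right)} = G$
$\frac{\left(K{\left(-143,-125 \right)} + 133\right) - 8136}{4379 + \left(-57 + 100\right) 9} = \frac{\left(-125 + 133\right) - 8136}{4379 + \left(-57 + 100\right) 9} = \frac{8 - 8136}{4379 + 43 \cdot 9} = - \frac{8128}{4379 + 387} = - \frac{8128}{4766} = \left(-8128\right) \frac{1}{4766} = - \frac{4064}{2383}$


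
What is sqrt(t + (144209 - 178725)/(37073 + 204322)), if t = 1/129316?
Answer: I*sqrt(2379025162499055)/128992710 ≈ 0.37812*I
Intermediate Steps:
t = 1/129316 ≈ 7.7330e-6
sqrt(t + (144209 - 178725)/(37073 + 204322)) = sqrt(1/129316 + (144209 - 178725)/(37073 + 204322)) = sqrt(1/129316 - 34516/241395) = sqrt(-405748151/2837839620) = I*sqrt(2379025162499055)/128992710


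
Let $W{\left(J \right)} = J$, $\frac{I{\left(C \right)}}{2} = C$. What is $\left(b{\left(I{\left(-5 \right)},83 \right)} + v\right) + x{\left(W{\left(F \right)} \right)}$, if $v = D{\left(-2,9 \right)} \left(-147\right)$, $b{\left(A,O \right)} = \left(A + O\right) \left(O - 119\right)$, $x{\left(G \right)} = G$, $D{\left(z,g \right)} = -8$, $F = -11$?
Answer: $-1463$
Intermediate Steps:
$I{\left(C \right)} = 2 C$
$b{\left(A,O \right)} = \left(-119 + O\right) \left(A + O\right)$ ($b{\left(A,O \right)} = \left(A + O\right) \left(-119 + O\right) = \left(-119 + O\right) \left(A + O\right)$)
$v = 1176$ ($v = \left(-8\right) \left(-147\right) = 1176$)
$\left(b{\left(I{\left(-5 \right)},83 \right)} + v\right) + x{\left(W{\left(F \right)} \right)} = \left(\left(83^{2} - 119 \cdot 2 \left(-5\right) - 9877 + 2 \left(-5\right) 83\right) + 1176\right) - 11 = \left(\left(6889 - -1190 - 9877 - 830\right) + 1176\right) - 11 = \left(\left(6889 + 1190 - 9877 - 830\right) + 1176\right) - 11 = \left(-2628 + 1176\right) - 11 = -1452 - 11 = -1463$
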